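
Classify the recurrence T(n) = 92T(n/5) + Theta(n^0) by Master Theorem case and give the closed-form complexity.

Master Theorem for T(n) = 92T(n/5) + O(n^0):

a = 92, b = 5, c = 0
log_b(a) = log_5(92) = 2.8095

Case 1: c = 0 < log_5(92) = 2.8095
T(n) = O(n^(log_5 92))

For T(n) = 92T(n/5) + O(n^0): log_5(92) = 2.8095. This is Case 1 of the Master Theorem (c < log_b(a), work dominated by leaves), giving O(n^(log_5 92)).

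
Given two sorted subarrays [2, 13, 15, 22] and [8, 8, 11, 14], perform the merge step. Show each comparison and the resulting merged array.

Merging process:

Compare 2 vs 8: take 2 from left. Merged: [2]
Compare 13 vs 8: take 8 from right. Merged: [2, 8]
Compare 13 vs 8: take 8 from right. Merged: [2, 8, 8]
Compare 13 vs 11: take 11 from right. Merged: [2, 8, 8, 11]
Compare 13 vs 14: take 13 from left. Merged: [2, 8, 8, 11, 13]
Compare 15 vs 14: take 14 from right. Merged: [2, 8, 8, 11, 13, 14]
Append remaining from left: [15, 22]. Merged: [2, 8, 8, 11, 13, 14, 15, 22]

Final merged array: [2, 8, 8, 11, 13, 14, 15, 22]
Total comparisons: 6

The merged array is [2, 8, 8, 11, 13, 14, 15, 22], requiring 6 comparisons. The merge step runs in O(n) time where n is the total number of elements.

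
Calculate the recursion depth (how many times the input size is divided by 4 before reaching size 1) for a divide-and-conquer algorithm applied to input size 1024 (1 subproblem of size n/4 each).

For divide and conquer with division factor 4:

Problem sizes at each level:
Level 0: 1024
Level 1: 256
Level 2: 64
Level 3: 16
Level 4: 4
Level 5: 1

The root is level 0 and the size-1 base case is level 5 (the tree spans levels 0 through 5, i.e. 6 levels counting the root), so the depth is the number of divisions: log_4(1024) = 5

The recursion tree depth is log_4(1024) = 5. At each level, the problem size is divided by 4, so it takes 5 divisions to reduce to a base case of size 1. The algorithm makes 1 recursive call at each level.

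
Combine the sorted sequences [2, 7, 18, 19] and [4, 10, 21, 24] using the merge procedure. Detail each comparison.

Merging process:

Compare 2 vs 4: take 2 from left. Merged: [2]
Compare 7 vs 4: take 4 from right. Merged: [2, 4]
Compare 7 vs 10: take 7 from left. Merged: [2, 4, 7]
Compare 18 vs 10: take 10 from right. Merged: [2, 4, 7, 10]
Compare 18 vs 21: take 18 from left. Merged: [2, 4, 7, 10, 18]
Compare 19 vs 21: take 19 from left. Merged: [2, 4, 7, 10, 18, 19]
Append remaining from right: [21, 24]. Merged: [2, 4, 7, 10, 18, 19, 21, 24]

Final merged array: [2, 4, 7, 10, 18, 19, 21, 24]
Total comparisons: 6

The merged array is [2, 4, 7, 10, 18, 19, 21, 24], requiring 6 comparisons. The merge step runs in O(n) time where n is the total number of elements.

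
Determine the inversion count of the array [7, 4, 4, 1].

Finding inversions in [7, 4, 4, 1]:

(0, 1): arr[0]=7 > arr[1]=4
(0, 2): arr[0]=7 > arr[2]=4
(0, 3): arr[0]=7 > arr[3]=1
(1, 3): arr[1]=4 > arr[3]=1
(2, 3): arr[2]=4 > arr[3]=1

Total inversions: 5

The array has 5 inversion(s): (0,1), (0,2), (0,3), (1,3), (2,3). Each pair (i,j) satisfies i < j and arr[i] > arr[j].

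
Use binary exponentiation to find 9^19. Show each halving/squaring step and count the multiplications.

Computing 9^19 by squaring (build up from 9^1; each line after the first costs one multiplication):

9^1 = 9
9^2 = (9^1)^2 = 9^2 = 81
9^4 = (9^2)^2 = 81^2 = 6561
9^8 = (9^4)^2 = 6561^2 = 43046721
9^9 = 9 * 9^8 = 9 * 43046721 = 387420489
9^18 = (9^9)^2 = 387420489^2 = 150094635296999121
9^19 = 9 * 9^18 = 9 * 150094635296999121 = 1350851717672992089

Result: 1350851717672992089
Multiplications needed: 6 (6 lines after 9^1)

9^19 = 1350851717672992089. Using exponentiation by squaring, this requires 6 multiplications. The key idea: if the exponent is even, square the half-power; if odd, multiply by the base once.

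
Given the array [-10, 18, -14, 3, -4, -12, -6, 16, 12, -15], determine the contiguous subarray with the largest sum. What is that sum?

Using Kadane's algorithm on [-10, 18, -14, 3, -4, -12, -6, 16, 12, -15]:

Scanning through the array:
Position 1 (value 18): max_ending_here = 18, max_so_far = 18
Position 2 (value -14): max_ending_here = 4, max_so_far = 18
Position 3 (value 3): max_ending_here = 7, max_so_far = 18
Position 4 (value -4): max_ending_here = 3, max_so_far = 18
Position 5 (value -12): max_ending_here = -9, max_so_far = 18
Position 6 (value -6): max_ending_here = -6, max_so_far = 18
Position 7 (value 16): max_ending_here = 16, max_so_far = 18
Position 8 (value 12): max_ending_here = 28, max_so_far = 28
Position 9 (value -15): max_ending_here = 13, max_so_far = 28

Maximum subarray: [16, 12]
Maximum sum: 28

The maximum subarray is [16, 12] with sum 28. This subarray runs from index 7 to index 8.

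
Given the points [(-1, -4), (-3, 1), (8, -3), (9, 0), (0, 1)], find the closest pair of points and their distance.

Computing all pairwise distances among 5 points:

d((-1, -4), (-3, 1)) = 5.3852
d((-1, -4), (8, -3)) = 9.0554
d((-1, -4), (9, 0)) = 10.7703
d((-1, -4), (0, 1)) = 5.099
d((-3, 1), (8, -3)) = 11.7047
d((-3, 1), (9, 0)) = 12.0416
d((-3, 1), (0, 1)) = 3.0 <-- minimum
d((8, -3), (9, 0)) = 3.1623
d((8, -3), (0, 1)) = 8.9443
d((9, 0), (0, 1)) = 9.0554

Closest pair: (-3, 1) and (0, 1) with distance 3.0

The closest pair is (-3, 1) and (0, 1) with Euclidean distance 3.0. For 5 points, brute-force pairwise comparison is shown above. For large n, the divide-and-conquer algorithm (sort by x, recurse on halves, check the dividing strip) achieves O(n log n).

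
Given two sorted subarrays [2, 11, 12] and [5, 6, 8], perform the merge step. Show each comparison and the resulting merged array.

Merging process:

Compare 2 vs 5: take 2 from left. Merged: [2]
Compare 11 vs 5: take 5 from right. Merged: [2, 5]
Compare 11 vs 6: take 6 from right. Merged: [2, 5, 6]
Compare 11 vs 8: take 8 from right. Merged: [2, 5, 6, 8]
Append remaining from left: [11, 12]. Merged: [2, 5, 6, 8, 11, 12]

Final merged array: [2, 5, 6, 8, 11, 12]
Total comparisons: 4

The merged array is [2, 5, 6, 8, 11, 12], requiring 4 comparisons. The merge step runs in O(n) time where n is the total number of elements.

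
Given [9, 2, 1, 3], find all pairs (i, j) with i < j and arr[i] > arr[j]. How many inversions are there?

Finding inversions in [9, 2, 1, 3]:

(0, 1): arr[0]=9 > arr[1]=2
(0, 2): arr[0]=9 > arr[2]=1
(0, 3): arr[0]=9 > arr[3]=3
(1, 2): arr[1]=2 > arr[2]=1

Total inversions: 4

The array has 4 inversion(s): (0,1), (0,2), (0,3), (1,2). Each pair (i,j) satisfies i < j and arr[i] > arr[j].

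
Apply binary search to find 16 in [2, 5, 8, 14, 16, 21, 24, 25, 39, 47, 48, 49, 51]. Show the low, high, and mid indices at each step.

Binary search for 16 in [2, 5, 8, 14, 16, 21, 24, 25, 39, 47, 48, 49, 51]:

lo=0, hi=12, mid=6, arr[mid]=24 -> 24 > 16, search left half
lo=0, hi=5, mid=2, arr[mid]=8 -> 8 < 16, search right half
lo=3, hi=5, mid=4, arr[mid]=16 -> Found target at index 4!

Binary search finds 16 at index 4 after 3 comparisons. The search repeatedly halves the search space by comparing with the middle element.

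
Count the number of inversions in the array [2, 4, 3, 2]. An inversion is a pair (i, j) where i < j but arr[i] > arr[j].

Finding inversions in [2, 4, 3, 2]:

(1, 2): arr[1]=4 > arr[2]=3
(1, 3): arr[1]=4 > arr[3]=2
(2, 3): arr[2]=3 > arr[3]=2

Total inversions: 3

The array has 3 inversion(s): (1,2), (1,3), (2,3). Each pair (i,j) satisfies i < j and arr[i] > arr[j].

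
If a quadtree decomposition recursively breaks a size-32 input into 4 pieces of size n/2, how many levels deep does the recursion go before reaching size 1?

For divide and conquer with division factor 2:

Problem sizes at each level:
Level 0: 32
Level 1: 16
Level 2: 8
Level 3: 4
Level 4: 2
Level 5: 1

The root is level 0 and the size-1 base case is level 5 (the tree spans levels 0 through 5, i.e. 6 levels counting the root), so the depth is the number of divisions: log_2(32) = 5

The recursion tree depth is log_2(32) = 5. At each level, the problem size is divided by 2, so it takes 5 divisions to reduce to a base case of size 1. The algorithm makes 4 recursive calls at each level.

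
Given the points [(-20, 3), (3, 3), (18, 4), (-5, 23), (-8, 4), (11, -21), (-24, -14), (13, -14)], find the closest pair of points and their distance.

Computing all pairwise distances among 8 points:

d((-20, 3), (3, 3)) = 23.0
d((-20, 3), (18, 4)) = 38.0132
d((-20, 3), (-5, 23)) = 25.0
d((-20, 3), (-8, 4)) = 12.0416
d((-20, 3), (11, -21)) = 39.2046
d((-20, 3), (-24, -14)) = 17.4642
d((-20, 3), (13, -14)) = 37.1214
d((3, 3), (18, 4)) = 15.0333
d((3, 3), (-5, 23)) = 21.5407
d((3, 3), (-8, 4)) = 11.0454
d((3, 3), (11, -21)) = 25.2982
d((3, 3), (-24, -14)) = 31.9061
d((3, 3), (13, -14)) = 19.7231
d((18, 4), (-5, 23)) = 29.8329
d((18, 4), (-8, 4)) = 26.0
d((18, 4), (11, -21)) = 25.9615
d((18, 4), (-24, -14)) = 45.6946
d((18, 4), (13, -14)) = 18.6815
d((-5, 23), (-8, 4)) = 19.2354
d((-5, 23), (11, -21)) = 46.8188
d((-5, 23), (-24, -14)) = 41.5933
d((-5, 23), (13, -14)) = 41.1461
d((-8, 4), (11, -21)) = 31.4006
d((-8, 4), (-24, -14)) = 24.0832
d((-8, 4), (13, -14)) = 27.6586
d((11, -21), (-24, -14)) = 35.6931
d((11, -21), (13, -14)) = 7.2801 <-- minimum
d((-24, -14), (13, -14)) = 37.0

Closest pair: (11, -21) and (13, -14) with distance 7.2801

The closest pair is (11, -21) and (13, -14) with Euclidean distance 7.2801. For 8 points, brute-force pairwise comparison is shown above. For large n, the divide-and-conquer algorithm (sort by x, recurse on halves, check the dividing strip) achieves O(n log n).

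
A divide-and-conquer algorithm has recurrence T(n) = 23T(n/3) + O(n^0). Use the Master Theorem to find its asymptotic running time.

Master Theorem for T(n) = 23T(n/3) + O(n^0):

a = 23, b = 3, c = 0
log_b(a) = log_3(23) = 2.8540

Case 1: c = 0 < log_3(23) = 2.8540
T(n) = O(n^(log_3 23))

For T(n) = 23T(n/3) + O(n^0): log_3(23) = 2.8540. This is Case 1 of the Master Theorem (c < log_b(a), work dominated by leaves), giving O(n^(log_3 23)).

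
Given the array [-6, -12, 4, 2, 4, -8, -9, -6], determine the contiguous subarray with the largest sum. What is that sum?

Using Kadane's algorithm on [-6, -12, 4, 2, 4, -8, -9, -6]:

Scanning through the array:
Position 1 (value -12): max_ending_here = -12, max_so_far = -6
Position 2 (value 4): max_ending_here = 4, max_so_far = 4
Position 3 (value 2): max_ending_here = 6, max_so_far = 6
Position 4 (value 4): max_ending_here = 10, max_so_far = 10
Position 5 (value -8): max_ending_here = 2, max_so_far = 10
Position 6 (value -9): max_ending_here = -7, max_so_far = 10
Position 7 (value -6): max_ending_here = -6, max_so_far = 10

Maximum subarray: [4, 2, 4]
Maximum sum: 10

The maximum subarray is [4, 2, 4] with sum 10. This subarray runs from index 2 to index 4.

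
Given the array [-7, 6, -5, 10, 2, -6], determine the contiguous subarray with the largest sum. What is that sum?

Using Kadane's algorithm on [-7, 6, -5, 10, 2, -6]:

Scanning through the array:
Position 1 (value 6): max_ending_here = 6, max_so_far = 6
Position 2 (value -5): max_ending_here = 1, max_so_far = 6
Position 3 (value 10): max_ending_here = 11, max_so_far = 11
Position 4 (value 2): max_ending_here = 13, max_so_far = 13
Position 5 (value -6): max_ending_here = 7, max_so_far = 13

Maximum subarray: [6, -5, 10, 2]
Maximum sum: 13

The maximum subarray is [6, -5, 10, 2] with sum 13. This subarray runs from index 1 to index 4.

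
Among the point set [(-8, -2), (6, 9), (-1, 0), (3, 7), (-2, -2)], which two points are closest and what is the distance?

Computing all pairwise distances among 5 points:

d((-8, -2), (6, 9)) = 17.8045
d((-8, -2), (-1, 0)) = 7.2801
d((-8, -2), (3, 7)) = 14.2127
d((-8, -2), (-2, -2)) = 6.0
d((6, 9), (-1, 0)) = 11.4018
d((6, 9), (3, 7)) = 3.6056
d((6, 9), (-2, -2)) = 13.6015
d((-1, 0), (3, 7)) = 8.0623
d((-1, 0), (-2, -2)) = 2.2361 <-- minimum
d((3, 7), (-2, -2)) = 10.2956

Closest pair: (-1, 0) and (-2, -2) with distance 2.2361

The closest pair is (-1, 0) and (-2, -2) with Euclidean distance 2.2361. For 5 points, brute-force pairwise comparison is shown above. For large n, the divide-and-conquer algorithm (sort by x, recurse on halves, check the dividing strip) achieves O(n log n).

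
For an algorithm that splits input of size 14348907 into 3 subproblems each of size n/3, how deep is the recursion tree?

For divide and conquer with division factor 3:

Problem sizes at each level:
Level 0: 14348907
Level 1: 4782969
Level 2: 1594323
Level 3: 531441
Level 4: 177147
Level 5: 59049
Level 6: 19683
Level 7: 6561
Level 8: 2187
Level 9: 729
Level 10: 243
Level 11: 81
Level 12: 27
Level 13: 9
Level 14: 3
Level 15: 1

The root is level 0 and the size-1 base case is level 15 (the tree spans levels 0 through 15, i.e. 16 levels counting the root), so the depth is the number of divisions: log_3(14348907) = 15

The recursion tree depth is log_3(14348907) = 15. At each level, the problem size is divided by 3, so it takes 15 divisions to reduce to a base case of size 1. The algorithm makes 3 recursive calls at each level.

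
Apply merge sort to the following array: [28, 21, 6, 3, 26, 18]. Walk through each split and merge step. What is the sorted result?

Merge sort trace:

Split: [28, 21, 6, 3, 26, 18] -> [28, 21, 6] and [3, 26, 18]
  Split: [28, 21, 6] -> [28] and [21, 6]
    Split: [21, 6] -> [21] and [6]
    Merge: [21] + [6] -> [6, 21]
  Merge: [28] + [6, 21] -> [6, 21, 28]
  Split: [3, 26, 18] -> [3] and [26, 18]
    Split: [26, 18] -> [26] and [18]
    Merge: [26] + [18] -> [18, 26]
  Merge: [3] + [18, 26] -> [3, 18, 26]
Merge: [6, 21, 28] + [3, 18, 26] -> [3, 6, 18, 21, 26, 28]

Final sorted array: [3, 6, 18, 21, 26, 28]

The merge sort proceeds by recursively splitting the array and merging sorted halves.
After all merges, the sorted array is [3, 6, 18, 21, 26, 28].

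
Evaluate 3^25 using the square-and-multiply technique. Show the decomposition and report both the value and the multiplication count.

Computing 3^25 by squaring (build up from 3^1; each line after the first costs one multiplication):

3^1 = 3
3^2 = (3^1)^2 = 3^2 = 9
3^3 = 3 * 3^2 = 3 * 9 = 27
3^6 = (3^3)^2 = 27^2 = 729
3^12 = (3^6)^2 = 729^2 = 531441
3^24 = (3^12)^2 = 531441^2 = 282429536481
3^25 = 3 * 3^24 = 3 * 282429536481 = 847288609443

Result: 847288609443
Multiplications needed: 6 (6 lines after 3^1)

3^25 = 847288609443. Using exponentiation by squaring, this requires 6 multiplications. The key idea: if the exponent is even, square the half-power; if odd, multiply by the base once.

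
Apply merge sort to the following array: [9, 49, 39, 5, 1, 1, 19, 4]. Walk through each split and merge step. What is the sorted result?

Merge sort trace:

Split: [9, 49, 39, 5, 1, 1, 19, 4] -> [9, 49, 39, 5] and [1, 1, 19, 4]
  Split: [9, 49, 39, 5] -> [9, 49] and [39, 5]
    Split: [9, 49] -> [9] and [49]
    Merge: [9] + [49] -> [9, 49]
    Split: [39, 5] -> [39] and [5]
    Merge: [39] + [5] -> [5, 39]
  Merge: [9, 49] + [5, 39] -> [5, 9, 39, 49]
  Split: [1, 1, 19, 4] -> [1, 1] and [19, 4]
    Split: [1, 1] -> [1] and [1]
    Merge: [1] + [1] -> [1, 1]
    Split: [19, 4] -> [19] and [4]
    Merge: [19] + [4] -> [4, 19]
  Merge: [1, 1] + [4, 19] -> [1, 1, 4, 19]
Merge: [5, 9, 39, 49] + [1, 1, 4, 19] -> [1, 1, 4, 5, 9, 19, 39, 49]

Final sorted array: [1, 1, 4, 5, 9, 19, 39, 49]

The merge sort proceeds by recursively splitting the array and merging sorted halves.
After all merges, the sorted array is [1, 1, 4, 5, 9, 19, 39, 49].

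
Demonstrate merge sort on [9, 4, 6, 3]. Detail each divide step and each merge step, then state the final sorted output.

Merge sort trace:

Split: [9, 4, 6, 3] -> [9, 4] and [6, 3]
  Split: [9, 4] -> [9] and [4]
  Merge: [9] + [4] -> [4, 9]
  Split: [6, 3] -> [6] and [3]
  Merge: [6] + [3] -> [3, 6]
Merge: [4, 9] + [3, 6] -> [3, 4, 6, 9]

Final sorted array: [3, 4, 6, 9]

The merge sort proceeds by recursively splitting the array and merging sorted halves.
After all merges, the sorted array is [3, 4, 6, 9].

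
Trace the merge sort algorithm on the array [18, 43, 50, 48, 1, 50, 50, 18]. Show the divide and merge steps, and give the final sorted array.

Merge sort trace:

Split: [18, 43, 50, 48, 1, 50, 50, 18] -> [18, 43, 50, 48] and [1, 50, 50, 18]
  Split: [18, 43, 50, 48] -> [18, 43] and [50, 48]
    Split: [18, 43] -> [18] and [43]
    Merge: [18] + [43] -> [18, 43]
    Split: [50, 48] -> [50] and [48]
    Merge: [50] + [48] -> [48, 50]
  Merge: [18, 43] + [48, 50] -> [18, 43, 48, 50]
  Split: [1, 50, 50, 18] -> [1, 50] and [50, 18]
    Split: [1, 50] -> [1] and [50]
    Merge: [1] + [50] -> [1, 50]
    Split: [50, 18] -> [50] and [18]
    Merge: [50] + [18] -> [18, 50]
  Merge: [1, 50] + [18, 50] -> [1, 18, 50, 50]
Merge: [18, 43, 48, 50] + [1, 18, 50, 50] -> [1, 18, 18, 43, 48, 50, 50, 50]

Final sorted array: [1, 18, 18, 43, 48, 50, 50, 50]

The merge sort proceeds by recursively splitting the array and merging sorted halves.
After all merges, the sorted array is [1, 18, 18, 43, 48, 50, 50, 50].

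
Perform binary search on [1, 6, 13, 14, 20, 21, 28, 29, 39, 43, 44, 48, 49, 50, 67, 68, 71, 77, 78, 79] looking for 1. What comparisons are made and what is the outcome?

Binary search for 1 in [1, 6, 13, 14, 20, 21, 28, 29, 39, 43, 44, 48, 49, 50, 67, 68, 71, 77, 78, 79]:

lo=0, hi=19, mid=9, arr[mid]=43 -> 43 > 1, search left half
lo=0, hi=8, mid=4, arr[mid]=20 -> 20 > 1, search left half
lo=0, hi=3, mid=1, arr[mid]=6 -> 6 > 1, search left half
lo=0, hi=0, mid=0, arr[mid]=1 -> Found target at index 0!

Binary search finds 1 at index 0 after 4 comparisons. The search repeatedly halves the search space by comparing with the middle element.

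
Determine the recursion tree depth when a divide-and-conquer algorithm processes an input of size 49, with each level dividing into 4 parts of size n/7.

For divide and conquer with division factor 7:

Problem sizes at each level:
Level 0: 49
Level 1: 7
Level 2: 1

The root is level 0 and the size-1 base case is level 2 (the tree spans levels 0 through 2, i.e. 3 levels counting the root), so the depth is the number of divisions: log_7(49) = 2

The recursion tree depth is log_7(49) = 2. At each level, the problem size is divided by 7, so it takes 2 divisions to reduce to a base case of size 1. The algorithm makes 4 recursive calls at each level.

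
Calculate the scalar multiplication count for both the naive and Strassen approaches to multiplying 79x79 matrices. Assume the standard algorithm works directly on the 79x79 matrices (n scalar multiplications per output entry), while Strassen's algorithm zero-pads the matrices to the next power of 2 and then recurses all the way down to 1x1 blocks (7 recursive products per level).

Matrix multiplication for 79x79 matrices:

Strassen's algorithm requires power-of-2 dimensions. Pad 79x79 to 128x128 (next power of 2).

Standard algorithm: 79^3 = 493039 multiplications
Strassen's algorithm: 7^(log2(128)) = 7^7 = 823543 multiplications
Difference: 493039 - 823543 = -330504 (Strassen uses MORE here due to padding overhead — for small or just-over-power-of-2 n, padding can outweigh the per-level savings)

Standard: 493039 multiplications (79^3). Strassen: 823543 multiplications (7^7, after padding to 128x128). Strassen reduces 8 recursive multiplications to 7 at each level.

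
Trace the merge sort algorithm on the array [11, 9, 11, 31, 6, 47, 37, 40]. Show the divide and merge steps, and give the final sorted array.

Merge sort trace:

Split: [11, 9, 11, 31, 6, 47, 37, 40] -> [11, 9, 11, 31] and [6, 47, 37, 40]
  Split: [11, 9, 11, 31] -> [11, 9] and [11, 31]
    Split: [11, 9] -> [11] and [9]
    Merge: [11] + [9] -> [9, 11]
    Split: [11, 31] -> [11] and [31]
    Merge: [11] + [31] -> [11, 31]
  Merge: [9, 11] + [11, 31] -> [9, 11, 11, 31]
  Split: [6, 47, 37, 40] -> [6, 47] and [37, 40]
    Split: [6, 47] -> [6] and [47]
    Merge: [6] + [47] -> [6, 47]
    Split: [37, 40] -> [37] and [40]
    Merge: [37] + [40] -> [37, 40]
  Merge: [6, 47] + [37, 40] -> [6, 37, 40, 47]
Merge: [9, 11, 11, 31] + [6, 37, 40, 47] -> [6, 9, 11, 11, 31, 37, 40, 47]

Final sorted array: [6, 9, 11, 11, 31, 37, 40, 47]

The merge sort proceeds by recursively splitting the array and merging sorted halves.
After all merges, the sorted array is [6, 9, 11, 11, 31, 37, 40, 47].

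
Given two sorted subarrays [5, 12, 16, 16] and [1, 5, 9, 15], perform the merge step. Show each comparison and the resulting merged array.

Merging process:

Compare 5 vs 1: take 1 from right. Merged: [1]
Compare 5 vs 5: take 5 from left. Merged: [1, 5]
Compare 12 vs 5: take 5 from right. Merged: [1, 5, 5]
Compare 12 vs 9: take 9 from right. Merged: [1, 5, 5, 9]
Compare 12 vs 15: take 12 from left. Merged: [1, 5, 5, 9, 12]
Compare 16 vs 15: take 15 from right. Merged: [1, 5, 5, 9, 12, 15]
Append remaining from left: [16, 16]. Merged: [1, 5, 5, 9, 12, 15, 16, 16]

Final merged array: [1, 5, 5, 9, 12, 15, 16, 16]
Total comparisons: 6

The merged array is [1, 5, 5, 9, 12, 15, 16, 16], requiring 6 comparisons. The merge step runs in O(n) time where n is the total number of elements.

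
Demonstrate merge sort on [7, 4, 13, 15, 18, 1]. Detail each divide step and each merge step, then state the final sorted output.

Merge sort trace:

Split: [7, 4, 13, 15, 18, 1] -> [7, 4, 13] and [15, 18, 1]
  Split: [7, 4, 13] -> [7] and [4, 13]
    Split: [4, 13] -> [4] and [13]
    Merge: [4] + [13] -> [4, 13]
  Merge: [7] + [4, 13] -> [4, 7, 13]
  Split: [15, 18, 1] -> [15] and [18, 1]
    Split: [18, 1] -> [18] and [1]
    Merge: [18] + [1] -> [1, 18]
  Merge: [15] + [1, 18] -> [1, 15, 18]
Merge: [4, 7, 13] + [1, 15, 18] -> [1, 4, 7, 13, 15, 18]

Final sorted array: [1, 4, 7, 13, 15, 18]

The merge sort proceeds by recursively splitting the array and merging sorted halves.
After all merges, the sorted array is [1, 4, 7, 13, 15, 18].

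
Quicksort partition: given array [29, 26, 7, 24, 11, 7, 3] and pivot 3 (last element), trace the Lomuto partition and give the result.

Lomuto partition with pivot = 3:

Initial array: [29, 26, 7, 24, 11, 7, 3]

arr[0]=29 > 3: no swap
arr[1]=26 > 3: no swap
arr[2]=7 > 3: no swap
arr[3]=24 > 3: no swap
arr[4]=11 > 3: no swap
arr[5]=7 > 3: no swap

Place pivot at position 0: [3, 26, 7, 24, 11, 7, 29]
Pivot position: 0

After partitioning with pivot 3, the array becomes [3, 26, 7, 24, 11, 7, 29]. The pivot is placed at index 0. All elements to the left of the pivot are <= 3, and all elements to the right are > 3.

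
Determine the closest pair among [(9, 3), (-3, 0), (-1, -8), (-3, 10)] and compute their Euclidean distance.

Computing all pairwise distances among 4 points:

d((9, 3), (-3, 0)) = 12.3693
d((9, 3), (-1, -8)) = 14.8661
d((9, 3), (-3, 10)) = 13.8924
d((-3, 0), (-1, -8)) = 8.2462 <-- minimum
d((-3, 0), (-3, 10)) = 10.0
d((-1, -8), (-3, 10)) = 18.1108

Closest pair: (-3, 0) and (-1, -8) with distance 8.2462

The closest pair is (-3, 0) and (-1, -8) with Euclidean distance 8.2462. For 4 points, brute-force pairwise comparison is shown above. For large n, the divide-and-conquer algorithm (sort by x, recurse on halves, check the dividing strip) achieves O(n log n).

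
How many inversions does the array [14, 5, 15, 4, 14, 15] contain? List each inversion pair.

Finding inversions in [14, 5, 15, 4, 14, 15]:

(0, 1): arr[0]=14 > arr[1]=5
(0, 3): arr[0]=14 > arr[3]=4
(1, 3): arr[1]=5 > arr[3]=4
(2, 3): arr[2]=15 > arr[3]=4
(2, 4): arr[2]=15 > arr[4]=14

Total inversions: 5

The array has 5 inversion(s): (0,1), (0,3), (1,3), (2,3), (2,4). Each pair (i,j) satisfies i < j and arr[i] > arr[j].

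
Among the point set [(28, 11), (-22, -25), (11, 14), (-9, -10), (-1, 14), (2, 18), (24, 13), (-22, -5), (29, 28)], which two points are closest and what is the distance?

Computing all pairwise distances among 9 points:

d((28, 11), (-22, -25)) = 61.6117
d((28, 11), (11, 14)) = 17.2627
d((28, 11), (-9, -10)) = 42.5441
d((28, 11), (-1, 14)) = 29.1548
d((28, 11), (2, 18)) = 26.9258
d((28, 11), (24, 13)) = 4.4721 <-- minimum
d((28, 11), (-22, -5)) = 52.4976
d((28, 11), (29, 28)) = 17.0294
d((-22, -25), (11, 14)) = 51.0882
d((-22, -25), (-9, -10)) = 19.8494
d((-22, -25), (-1, 14)) = 44.2945
d((-22, -25), (2, 18)) = 49.2443
d((-22, -25), (24, 13)) = 59.6657
d((-22, -25), (-22, -5)) = 20.0
d((-22, -25), (29, 28)) = 73.5527
d((11, 14), (-9, -10)) = 31.241
d((11, 14), (-1, 14)) = 12.0
d((11, 14), (2, 18)) = 9.8489
d((11, 14), (24, 13)) = 13.0384
d((11, 14), (-22, -5)) = 38.0789
d((11, 14), (29, 28)) = 22.8035
d((-9, -10), (-1, 14)) = 25.2982
d((-9, -10), (2, 18)) = 30.0832
d((-9, -10), (24, 13)) = 40.2244
d((-9, -10), (-22, -5)) = 13.9284
d((-9, -10), (29, 28)) = 53.7401
d((-1, 14), (2, 18)) = 5.0
d((-1, 14), (24, 13)) = 25.02
d((-1, 14), (-22, -5)) = 28.3196
d((-1, 14), (29, 28)) = 33.1059
d((2, 18), (24, 13)) = 22.561
d((2, 18), (-22, -5)) = 33.2415
d((2, 18), (29, 28)) = 28.7924
d((24, 13), (-22, -5)) = 49.3964
d((24, 13), (29, 28)) = 15.8114
d((-22, -5), (29, 28)) = 60.7454

Closest pair: (28, 11) and (24, 13) with distance 4.4721

The closest pair is (28, 11) and (24, 13) with Euclidean distance 4.4721. For 9 points, brute-force pairwise comparison is shown above. For large n, the divide-and-conquer algorithm (sort by x, recurse on halves, check the dividing strip) achieves O(n log n).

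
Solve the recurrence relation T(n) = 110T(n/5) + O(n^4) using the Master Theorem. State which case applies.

Master Theorem for T(n) = 110T(n/5) + O(n^4):

a = 110, b = 5, c = 4
log_b(a) = log_5(110) = 2.9206

Case 3: c = 4 > log_5(110) = 2.9206
T(n) = O(n^4) = O(n^4)

For T(n) = 110T(n/5) + O(n^4): log_5(110) = 2.9206. This is Case 3 of the Master Theorem (c > log_b(a), work dominated by root), giving O(n^4).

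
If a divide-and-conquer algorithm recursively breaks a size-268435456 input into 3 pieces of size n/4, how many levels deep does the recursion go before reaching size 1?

For divide and conquer with division factor 4:

Problem sizes at each level:
Level 0: 268435456
Level 1: 67108864
Level 2: 16777216
Level 3: 4194304
Level 4: 1048576
Level 5: 262144
Level 6: 65536
Level 7: 16384
Level 8: 4096
Level 9: 1024
Level 10: 256
Level 11: 64
Level 12: 16
Level 13: 4
Level 14: 1

The root is level 0 and the size-1 base case is level 14 (the tree spans levels 0 through 14, i.e. 15 levels counting the root), so the depth is the number of divisions: log_4(268435456) = 14

The recursion tree depth is log_4(268435456) = 14. At each level, the problem size is divided by 4, so it takes 14 divisions to reduce to a base case of size 1. The algorithm makes 3 recursive calls at each level.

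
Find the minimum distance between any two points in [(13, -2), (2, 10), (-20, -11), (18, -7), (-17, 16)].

Computing all pairwise distances among 5 points:

d((13, -2), (2, 10)) = 16.2788
d((13, -2), (-20, -11)) = 34.2053
d((13, -2), (18, -7)) = 7.0711 <-- minimum
d((13, -2), (-17, 16)) = 34.9857
d((2, 10), (-20, -11)) = 30.4138
d((2, 10), (18, -7)) = 23.3452
d((2, 10), (-17, 16)) = 19.9249
d((-20, -11), (18, -7)) = 38.2099
d((-20, -11), (-17, 16)) = 27.1662
d((18, -7), (-17, 16)) = 41.8808

Closest pair: (13, -2) and (18, -7) with distance 7.0711

The closest pair is (13, -2) and (18, -7) with Euclidean distance 7.0711. For 5 points, brute-force pairwise comparison is shown above. For large n, the divide-and-conquer algorithm (sort by x, recurse on halves, check the dividing strip) achieves O(n log n).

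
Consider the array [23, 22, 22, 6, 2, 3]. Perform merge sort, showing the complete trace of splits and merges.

Merge sort trace:

Split: [23, 22, 22, 6, 2, 3] -> [23, 22, 22] and [6, 2, 3]
  Split: [23, 22, 22] -> [23] and [22, 22]
    Split: [22, 22] -> [22] and [22]
    Merge: [22] + [22] -> [22, 22]
  Merge: [23] + [22, 22] -> [22, 22, 23]
  Split: [6, 2, 3] -> [6] and [2, 3]
    Split: [2, 3] -> [2] and [3]
    Merge: [2] + [3] -> [2, 3]
  Merge: [6] + [2, 3] -> [2, 3, 6]
Merge: [22, 22, 23] + [2, 3, 6] -> [2, 3, 6, 22, 22, 23]

Final sorted array: [2, 3, 6, 22, 22, 23]

The merge sort proceeds by recursively splitting the array and merging sorted halves.
After all merges, the sorted array is [2, 3, 6, 22, 22, 23].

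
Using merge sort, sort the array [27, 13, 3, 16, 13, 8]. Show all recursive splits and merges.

Merge sort trace:

Split: [27, 13, 3, 16, 13, 8] -> [27, 13, 3] and [16, 13, 8]
  Split: [27, 13, 3] -> [27] and [13, 3]
    Split: [13, 3] -> [13] and [3]
    Merge: [13] + [3] -> [3, 13]
  Merge: [27] + [3, 13] -> [3, 13, 27]
  Split: [16, 13, 8] -> [16] and [13, 8]
    Split: [13, 8] -> [13] and [8]
    Merge: [13] + [8] -> [8, 13]
  Merge: [16] + [8, 13] -> [8, 13, 16]
Merge: [3, 13, 27] + [8, 13, 16] -> [3, 8, 13, 13, 16, 27]

Final sorted array: [3, 8, 13, 13, 16, 27]

The merge sort proceeds by recursively splitting the array and merging sorted halves.
After all merges, the sorted array is [3, 8, 13, 13, 16, 27].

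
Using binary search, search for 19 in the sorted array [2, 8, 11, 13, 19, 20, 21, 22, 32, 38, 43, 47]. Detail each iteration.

Binary search for 19 in [2, 8, 11, 13, 19, 20, 21, 22, 32, 38, 43, 47]:

lo=0, hi=11, mid=5, arr[mid]=20 -> 20 > 19, search left half
lo=0, hi=4, mid=2, arr[mid]=11 -> 11 < 19, search right half
lo=3, hi=4, mid=3, arr[mid]=13 -> 13 < 19, search right half
lo=4, hi=4, mid=4, arr[mid]=19 -> Found target at index 4!

Binary search finds 19 at index 4 after 4 comparisons. The search repeatedly halves the search space by comparing with the middle element.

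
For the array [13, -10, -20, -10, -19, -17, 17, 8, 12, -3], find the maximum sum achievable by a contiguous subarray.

Using Kadane's algorithm on [13, -10, -20, -10, -19, -17, 17, 8, 12, -3]:

Scanning through the array:
Position 1 (value -10): max_ending_here = 3, max_so_far = 13
Position 2 (value -20): max_ending_here = -17, max_so_far = 13
Position 3 (value -10): max_ending_here = -10, max_so_far = 13
Position 4 (value -19): max_ending_here = -19, max_so_far = 13
Position 5 (value -17): max_ending_here = -17, max_so_far = 13
Position 6 (value 17): max_ending_here = 17, max_so_far = 17
Position 7 (value 8): max_ending_here = 25, max_so_far = 25
Position 8 (value 12): max_ending_here = 37, max_so_far = 37
Position 9 (value -3): max_ending_here = 34, max_so_far = 37

Maximum subarray: [17, 8, 12]
Maximum sum: 37

The maximum subarray is [17, 8, 12] with sum 37. This subarray runs from index 6 to index 8.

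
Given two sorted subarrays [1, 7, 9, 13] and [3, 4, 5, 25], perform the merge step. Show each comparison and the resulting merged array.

Merging process:

Compare 1 vs 3: take 1 from left. Merged: [1]
Compare 7 vs 3: take 3 from right. Merged: [1, 3]
Compare 7 vs 4: take 4 from right. Merged: [1, 3, 4]
Compare 7 vs 5: take 5 from right. Merged: [1, 3, 4, 5]
Compare 7 vs 25: take 7 from left. Merged: [1, 3, 4, 5, 7]
Compare 9 vs 25: take 9 from left. Merged: [1, 3, 4, 5, 7, 9]
Compare 13 vs 25: take 13 from left. Merged: [1, 3, 4, 5, 7, 9, 13]
Append remaining from right: [25]. Merged: [1, 3, 4, 5, 7, 9, 13, 25]

Final merged array: [1, 3, 4, 5, 7, 9, 13, 25]
Total comparisons: 7

The merged array is [1, 3, 4, 5, 7, 9, 13, 25], requiring 7 comparisons. The merge step runs in O(n) time where n is the total number of elements.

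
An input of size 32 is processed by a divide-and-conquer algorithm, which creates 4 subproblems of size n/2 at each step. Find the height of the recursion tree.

For divide and conquer with division factor 2:

Problem sizes at each level:
Level 0: 32
Level 1: 16
Level 2: 8
Level 3: 4
Level 4: 2
Level 5: 1

The root is level 0 and the size-1 base case is level 5 (the tree spans levels 0 through 5, i.e. 6 levels counting the root), so the depth is the number of divisions: log_2(32) = 5

The recursion tree depth is log_2(32) = 5. At each level, the problem size is divided by 2, so it takes 5 divisions to reduce to a base case of size 1. The algorithm makes 4 recursive calls at each level.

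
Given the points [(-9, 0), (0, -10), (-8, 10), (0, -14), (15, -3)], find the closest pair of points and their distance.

Computing all pairwise distances among 5 points:

d((-9, 0), (0, -10)) = 13.4536
d((-9, 0), (-8, 10)) = 10.0499
d((-9, 0), (0, -14)) = 16.6433
d((-9, 0), (15, -3)) = 24.1868
d((0, -10), (-8, 10)) = 21.5407
d((0, -10), (0, -14)) = 4.0 <-- minimum
d((0, -10), (15, -3)) = 16.5529
d((-8, 10), (0, -14)) = 25.2982
d((-8, 10), (15, -3)) = 26.4197
d((0, -14), (15, -3)) = 18.6011

Closest pair: (0, -10) and (0, -14) with distance 4.0

The closest pair is (0, -10) and (0, -14) with Euclidean distance 4.0. For 5 points, brute-force pairwise comparison is shown above. For large n, the divide-and-conquer algorithm (sort by x, recurse on halves, check the dividing strip) achieves O(n log n).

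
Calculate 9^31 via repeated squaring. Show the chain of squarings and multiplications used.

Computing 9^31 by squaring (build up from 9^1; each line after the first costs one multiplication):

9^1 = 9
9^2 = (9^1)^2 = 9^2 = 81
9^3 = 9 * 9^2 = 9 * 81 = 729
9^6 = (9^3)^2 = 729^2 = 531441
9^7 = 9 * 9^6 = 9 * 531441 = 4782969
9^14 = (9^7)^2 = 4782969^2 = 22876792454961
9^15 = 9 * 9^14 = 9 * 22876792454961 = 205891132094649
9^30 = (9^15)^2 = 205891132094649^2 = 42391158275216203514294433201
9^31 = 9 * 9^30 = 9 * 42391158275216203514294433201 = 381520424476945831628649898809

Result: 381520424476945831628649898809
Multiplications needed: 8 (8 lines after 9^1)

9^31 = 381520424476945831628649898809. Using exponentiation by squaring, this requires 8 multiplications. The key idea: if the exponent is even, square the half-power; if odd, multiply by the base once.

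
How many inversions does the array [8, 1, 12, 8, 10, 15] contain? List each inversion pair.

Finding inversions in [8, 1, 12, 8, 10, 15]:

(0, 1): arr[0]=8 > arr[1]=1
(2, 3): arr[2]=12 > arr[3]=8
(2, 4): arr[2]=12 > arr[4]=10

Total inversions: 3

The array has 3 inversion(s): (0,1), (2,3), (2,4). Each pair (i,j) satisfies i < j and arr[i] > arr[j].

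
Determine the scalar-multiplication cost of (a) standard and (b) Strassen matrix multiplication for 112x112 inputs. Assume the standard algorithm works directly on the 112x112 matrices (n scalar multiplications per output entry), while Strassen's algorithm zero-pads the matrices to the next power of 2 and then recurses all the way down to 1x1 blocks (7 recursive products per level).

Matrix multiplication for 112x112 matrices:

Strassen's algorithm requires power-of-2 dimensions. Pad 112x112 to 128x128 (next power of 2).

Standard algorithm: 112^3 = 1404928 multiplications
Strassen's algorithm: 7^(log2(128)) = 7^7 = 823543 multiplications
Savings: 1404928 - 823543 = 581385 multiplications

Standard: 1404928 multiplications (112^3). Strassen: 823543 multiplications (7^7, after padding to 128x128). Strassen reduces 8 recursive multiplications to 7 at each level.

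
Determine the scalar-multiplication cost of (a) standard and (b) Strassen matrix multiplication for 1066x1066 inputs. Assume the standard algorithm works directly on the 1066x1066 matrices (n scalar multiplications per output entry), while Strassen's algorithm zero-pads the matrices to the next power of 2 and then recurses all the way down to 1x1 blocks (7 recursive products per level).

Matrix multiplication for 1066x1066 matrices:

Strassen's algorithm requires power-of-2 dimensions. Pad 1066x1066 to 2048x2048 (next power of 2).

Standard algorithm: 1066^3 = 1211355496 multiplications
Strassen's algorithm: 7^(log2(2048)) = 7^11 = 1977326743 multiplications
Difference: 1211355496 - 1977326743 = -765971247 (Strassen uses MORE here due to padding overhead — for small or just-over-power-of-2 n, padding can outweigh the per-level savings)

Standard: 1211355496 multiplications (1066^3). Strassen: 1977326743 multiplications (7^11, after padding to 2048x2048). Strassen reduces 8 recursive multiplications to 7 at each level.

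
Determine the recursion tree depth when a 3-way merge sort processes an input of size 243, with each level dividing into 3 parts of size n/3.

For divide and conquer with division factor 3:

Problem sizes at each level:
Level 0: 243
Level 1: 81
Level 2: 27
Level 3: 9
Level 4: 3
Level 5: 1

The root is level 0 and the size-1 base case is level 5 (the tree spans levels 0 through 5, i.e. 6 levels counting the root), so the depth is the number of divisions: log_3(243) = 5

The recursion tree depth is log_3(243) = 5. At each level, the problem size is divided by 3, so it takes 5 divisions to reduce to a base case of size 1. The algorithm makes 3 recursive calls at each level.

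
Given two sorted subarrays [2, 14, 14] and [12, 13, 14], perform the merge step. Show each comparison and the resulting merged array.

Merging process:

Compare 2 vs 12: take 2 from left. Merged: [2]
Compare 14 vs 12: take 12 from right. Merged: [2, 12]
Compare 14 vs 13: take 13 from right. Merged: [2, 12, 13]
Compare 14 vs 14: take 14 from left. Merged: [2, 12, 13, 14]
Compare 14 vs 14: take 14 from left. Merged: [2, 12, 13, 14, 14]
Append remaining from right: [14]. Merged: [2, 12, 13, 14, 14, 14]

Final merged array: [2, 12, 13, 14, 14, 14]
Total comparisons: 5

The merged array is [2, 12, 13, 14, 14, 14], requiring 5 comparisons. The merge step runs in O(n) time where n is the total number of elements.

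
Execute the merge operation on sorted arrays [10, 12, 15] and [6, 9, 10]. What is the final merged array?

Merging process:

Compare 10 vs 6: take 6 from right. Merged: [6]
Compare 10 vs 9: take 9 from right. Merged: [6, 9]
Compare 10 vs 10: take 10 from left. Merged: [6, 9, 10]
Compare 12 vs 10: take 10 from right. Merged: [6, 9, 10, 10]
Append remaining from left: [12, 15]. Merged: [6, 9, 10, 10, 12, 15]

Final merged array: [6, 9, 10, 10, 12, 15]
Total comparisons: 4

The merged array is [6, 9, 10, 10, 12, 15], requiring 4 comparisons. The merge step runs in O(n) time where n is the total number of elements.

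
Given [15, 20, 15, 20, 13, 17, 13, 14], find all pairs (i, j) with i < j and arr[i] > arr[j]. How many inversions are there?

Finding inversions in [15, 20, 15, 20, 13, 17, 13, 14]:

(0, 4): arr[0]=15 > arr[4]=13
(0, 6): arr[0]=15 > arr[6]=13
(0, 7): arr[0]=15 > arr[7]=14
(1, 2): arr[1]=20 > arr[2]=15
(1, 4): arr[1]=20 > arr[4]=13
(1, 5): arr[1]=20 > arr[5]=17
(1, 6): arr[1]=20 > arr[6]=13
(1, 7): arr[1]=20 > arr[7]=14
(2, 4): arr[2]=15 > arr[4]=13
(2, 6): arr[2]=15 > arr[6]=13
(2, 7): arr[2]=15 > arr[7]=14
(3, 4): arr[3]=20 > arr[4]=13
(3, 5): arr[3]=20 > arr[5]=17
(3, 6): arr[3]=20 > arr[6]=13
(3, 7): arr[3]=20 > arr[7]=14
(5, 6): arr[5]=17 > arr[6]=13
(5, 7): arr[5]=17 > arr[7]=14

Total inversions: 17

The array has 17 inversion(s): (0,4), (0,6), (0,7), (1,2), (1,4), (1,5), (1,6), (1,7), (2,4), (2,6), (2,7), (3,4), (3,5), (3,6), (3,7), (5,6), (5,7). Each pair (i,j) satisfies i < j and arr[i] > arr[j].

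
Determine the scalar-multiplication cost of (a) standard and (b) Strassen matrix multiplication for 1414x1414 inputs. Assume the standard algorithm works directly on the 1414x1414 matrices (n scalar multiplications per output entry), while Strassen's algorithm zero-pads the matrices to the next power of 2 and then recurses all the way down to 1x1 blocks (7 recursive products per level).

Matrix multiplication for 1414x1414 matrices:

Strassen's algorithm requires power-of-2 dimensions. Pad 1414x1414 to 2048x2048 (next power of 2).

Standard algorithm: 1414^3 = 2827145944 multiplications
Strassen's algorithm: 7^(log2(2048)) = 7^11 = 1977326743 multiplications
Savings: 2827145944 - 1977326743 = 849819201 multiplications

Standard: 2827145944 multiplications (1414^3). Strassen: 1977326743 multiplications (7^11, after padding to 2048x2048). Strassen reduces 8 recursive multiplications to 7 at each level.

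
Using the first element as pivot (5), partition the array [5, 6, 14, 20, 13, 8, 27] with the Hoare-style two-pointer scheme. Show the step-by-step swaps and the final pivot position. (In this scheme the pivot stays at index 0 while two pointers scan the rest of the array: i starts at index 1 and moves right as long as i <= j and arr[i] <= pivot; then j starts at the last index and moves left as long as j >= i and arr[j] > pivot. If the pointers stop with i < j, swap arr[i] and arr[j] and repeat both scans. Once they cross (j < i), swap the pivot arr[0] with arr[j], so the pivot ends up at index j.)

Hoare-style two-pointer partition with pivot = 5:

Initial array: [5, 6, 14, 20, 13, 8, 27]

Pointers start at i = 1, j = 6.
i ends at 1, j ends at 0: the pointers have crossed (j < i), so scanning stops.

j = 0, so swapping arr[0] with arr[j] leaves the pivot at position 0: [5, 6, 14, 20, 13, 8, 27]
Pivot position: 0

After partitioning with pivot 5, the array becomes [5, 6, 14, 20, 13, 8, 27]. The pivot is placed at index 0. All elements to the left of the pivot are <= 5, and all elements to the right are > 5.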